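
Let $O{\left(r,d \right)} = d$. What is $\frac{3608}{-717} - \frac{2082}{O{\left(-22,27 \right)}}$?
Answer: $- \frac{176690}{2151} \approx -82.143$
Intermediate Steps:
$\frac{3608}{-717} - \frac{2082}{O{\left(-22,27 \right)}} = \frac{3608}{-717} - \frac{2082}{27} = 3608 \left(- \frac{1}{717}\right) - \frac{694}{9} = - \frac{3608}{717} - \frac{694}{9} = - \frac{176690}{2151}$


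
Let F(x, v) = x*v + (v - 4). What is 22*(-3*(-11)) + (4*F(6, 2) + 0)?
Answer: 766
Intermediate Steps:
F(x, v) = -4 + v + v*x (F(x, v) = v*x + (-4 + v) = -4 + v + v*x)
22*(-3*(-11)) + (4*F(6, 2) + 0) = 22*(-3*(-11)) + (4*(-4 + 2 + 2*6) + 0) = 22*33 + (4*(-4 + 2 + 12) + 0) = 726 + (4*10 + 0) = 726 + (40 + 0) = 726 + 40 = 766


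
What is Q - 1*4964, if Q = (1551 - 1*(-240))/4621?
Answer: -22936853/4621 ≈ -4963.6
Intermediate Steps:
Q = 1791/4621 (Q = (1551 + 240)*(1/4621) = 1791*(1/4621) = 1791/4621 ≈ 0.38758)
Q - 1*4964 = 1791/4621 - 1*4964 = 1791/4621 - 4964 = -22936853/4621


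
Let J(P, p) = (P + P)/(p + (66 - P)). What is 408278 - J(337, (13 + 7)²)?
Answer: 52667188/129 ≈ 4.0827e+5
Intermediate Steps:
J(P, p) = 2*P/(66 + p - P) (J(P, p) = (2*P)/(66 + p - P) = 2*P/(66 + p - P))
408278 - J(337, (13 + 7)²) = 408278 - 2*337/(66 + (13 + 7)² - 1*337) = 408278 - 2*337/(66 + 20² - 337) = 408278 - 2*337/(66 + 400 - 337) = 408278 - 2*337/129 = 408278 - 1*674/129 = 408278 - 674/129 = 52667188/129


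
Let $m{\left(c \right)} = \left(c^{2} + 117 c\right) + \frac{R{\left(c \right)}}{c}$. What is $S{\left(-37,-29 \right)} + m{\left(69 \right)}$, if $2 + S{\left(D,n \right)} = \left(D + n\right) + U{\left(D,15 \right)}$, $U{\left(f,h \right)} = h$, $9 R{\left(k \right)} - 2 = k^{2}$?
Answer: $\frac{7941764}{621} \approx 12789.0$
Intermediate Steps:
$R{\left(k \right)} = \frac{2}{9} + \frac{k^{2}}{9}$
$S{\left(D,n \right)} = 13 + D + n$ ($S{\left(D,n \right)} = -2 + \left(\left(D + n\right) + 15\right) = -2 + \left(15 + D + n\right) = 13 + D + n$)
$m{\left(c \right)} = c^{2} + 117 c + \frac{\frac{2}{9} + \frac{c^{2}}{9}}{c}$ ($m{\left(c \right)} = \left(c^{2} + 117 c\right) + \frac{\frac{2}{9} + \frac{c^{2}}{9}}{c} = c^{2} + 117 c + \frac{\frac{2}{9} + \frac{c^{2}}{9}}{c}$)
$S{\left(-37,-29 \right)} + m{\left(69 \right)} = \left(13 - 37 - 29\right) + \left(69^{2} + \frac{2}{9 \cdot 69} + \frac{1054}{9} \cdot 69\right) = -53 + \left(4761 + \frac{2}{9} \cdot \frac{1}{69} + \frac{24242}{3}\right) = -53 + \left(4761 + \frac{2}{621} + \frac{24242}{3}\right) = -53 + \frac{7974677}{621} = \frac{7941764}{621}$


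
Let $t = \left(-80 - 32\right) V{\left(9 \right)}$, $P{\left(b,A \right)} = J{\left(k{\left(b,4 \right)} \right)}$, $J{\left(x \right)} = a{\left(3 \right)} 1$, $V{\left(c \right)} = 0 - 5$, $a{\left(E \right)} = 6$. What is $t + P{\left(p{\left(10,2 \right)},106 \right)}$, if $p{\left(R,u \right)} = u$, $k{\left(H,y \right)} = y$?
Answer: $566$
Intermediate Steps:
$V{\left(c \right)} = -5$
$J{\left(x \right)} = 6$ ($J{\left(x \right)} = 6 \cdot 1 = 6$)
$P{\left(b,A \right)} = 6$
$t = 560$ ($t = \left(-80 - 32\right) \left(-5\right) = \left(-112\right) \left(-5\right) = 560$)
$t + P{\left(p{\left(10,2 \right)},106 \right)} = 560 + 6 = 566$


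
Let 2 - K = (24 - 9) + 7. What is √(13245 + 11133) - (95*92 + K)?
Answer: -8720 + √24378 ≈ -8563.9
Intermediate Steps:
K = -20 (K = 2 - ((24 - 9) + 7) = 2 - (15 + 7) = 2 - 1*22 = 2 - 22 = -20)
√(13245 + 11133) - (95*92 + K) = √(13245 + 11133) - (95*92 - 20) = √24378 - (8740 - 20) = √24378 - 1*8720 = √24378 - 8720 = -8720 + √24378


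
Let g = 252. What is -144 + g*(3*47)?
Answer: 35388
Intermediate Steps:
-144 + g*(3*47) = -144 + 252*(3*47) = -144 + 252*141 = -144 + 35532 = 35388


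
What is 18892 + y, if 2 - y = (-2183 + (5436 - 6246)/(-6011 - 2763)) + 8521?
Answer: 55082767/4387 ≈ 12556.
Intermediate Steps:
y = -27796437/4387 (y = 2 - ((-2183 + (5436 - 6246)/(-6011 - 2763)) + 8521) = 2 - ((-2183 - 810/(-8774)) + 8521) = 2 - ((-2183 - 810*(-1/8774)) + 8521) = 2 - ((-2183 + 405/4387) + 8521) = 2 - (-9576416/4387 + 8521) = 2 - 1*27805211/4387 = 2 - 27805211/4387 = -27796437/4387 ≈ -6336.1)
18892 + y = 18892 - 27796437/4387 = 55082767/4387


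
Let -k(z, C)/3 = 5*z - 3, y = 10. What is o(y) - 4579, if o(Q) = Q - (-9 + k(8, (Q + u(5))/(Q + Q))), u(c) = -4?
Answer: -4449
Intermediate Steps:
k(z, C) = 9 - 15*z (k(z, C) = -3*(5*z - 3) = -3*(-3 + 5*z) = 9 - 15*z)
o(Q) = 120 + Q (o(Q) = Q - (-9 + (9 - 15*8)) = Q - (-9 + (9 - 120)) = Q - (-9 - 111) = Q - 1*(-120) = Q + 120 = 120 + Q)
o(y) - 4579 = (120 + 10) - 4579 = 130 - 4579 = -4449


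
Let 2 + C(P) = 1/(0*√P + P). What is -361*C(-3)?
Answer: 2527/3 ≈ 842.33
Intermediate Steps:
C(P) = -2 + 1/P (C(P) = -2 + 1/(0*√P + P) = -2 + 1/(0 + P) = -2 + 1/P)
-361*C(-3) = -361*(-2 + 1/(-3)) = -361*(-2 - ⅓) = -361*(-7/3) = 2527/3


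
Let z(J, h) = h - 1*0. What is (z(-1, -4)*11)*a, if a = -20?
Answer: 880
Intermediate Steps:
z(J, h) = h (z(J, h) = h + 0 = h)
(z(-1, -4)*11)*a = -4*11*(-20) = -44*(-20) = 880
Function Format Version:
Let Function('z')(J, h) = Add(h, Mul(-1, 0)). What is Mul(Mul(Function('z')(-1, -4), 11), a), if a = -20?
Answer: 880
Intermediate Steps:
Function('z')(J, h) = h (Function('z')(J, h) = Add(h, 0) = h)
Mul(Mul(Function('z')(-1, -4), 11), a) = Mul(Mul(-4, 11), -20) = Mul(-44, -20) = 880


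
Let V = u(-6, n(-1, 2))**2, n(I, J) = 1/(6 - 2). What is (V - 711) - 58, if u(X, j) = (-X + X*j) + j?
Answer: -11943/16 ≈ -746.44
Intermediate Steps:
n(I, J) = 1/4
u(X, j) = j - X + X*j
V = 361/16 (V = (1/4 - 1*(-6) - 6*1/4)**2 = (1/4 + 6 - 3/2)**2 = (19/4)**2 = 361/16 ≈ 22.563)
(V - 711) - 58 = (361/16 - 711) - 58 = -11015/16 - 58 = -11943/16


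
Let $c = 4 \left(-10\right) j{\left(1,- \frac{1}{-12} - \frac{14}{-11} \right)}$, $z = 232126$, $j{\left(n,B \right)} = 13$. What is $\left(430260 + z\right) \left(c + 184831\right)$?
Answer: $122085026046$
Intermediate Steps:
$c = -520$ ($c = 4 \left(-10\right) 13 = \left(-40\right) 13 = -520$)
$\left(430260 + z\right) \left(c + 184831\right) = \left(430260 + 232126\right) \left(-520 + 184831\right) = 662386 \cdot 184311 = 122085026046$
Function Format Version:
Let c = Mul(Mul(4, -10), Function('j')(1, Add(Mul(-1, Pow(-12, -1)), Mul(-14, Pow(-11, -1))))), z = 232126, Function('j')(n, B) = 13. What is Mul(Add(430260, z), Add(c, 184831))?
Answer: 122085026046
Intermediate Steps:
c = -520 (c = Mul(Mul(4, -10), 13) = Mul(-40, 13) = -520)
Mul(Add(430260, z), Add(c, 184831)) = Mul(Add(430260, 232126), Add(-520, 184831)) = Mul(662386, 184311) = 122085026046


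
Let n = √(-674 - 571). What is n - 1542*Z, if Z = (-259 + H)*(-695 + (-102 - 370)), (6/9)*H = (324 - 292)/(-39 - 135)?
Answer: -13530545766/29 + I*√1245 ≈ -4.6657e+8 + 35.285*I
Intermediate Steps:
H = -8/29 (H = 3*((324 - 292)/(-39 - 135))/2 = 3*(32/(-174))/2 = 3*(32*(-1/174))/2 = (3/2)*(-16/87) = -8/29 ≈ -0.27586)
n = I*√1245 (n = √(-1245) = I*√1245 ≈ 35.285*I)
Z = 8774673/29 (Z = (-259 - 8/29)*(-695 + (-102 - 370)) = -7519*(-695 - 472)/29 = -7519/29*(-1167) = 8774673/29 ≈ 3.0258e+5)
n - 1542*Z = I*√1245 - 1542*8774673/29 = I*√1245 - 13530545766/29 = -13530545766/29 + I*√1245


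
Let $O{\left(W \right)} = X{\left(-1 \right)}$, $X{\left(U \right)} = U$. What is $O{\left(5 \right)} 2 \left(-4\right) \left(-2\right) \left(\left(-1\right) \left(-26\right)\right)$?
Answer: $-416$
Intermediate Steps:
$O{\left(W \right)} = -1$
$O{\left(5 \right)} 2 \left(-4\right) \left(-2\right) \left(\left(-1\right) \left(-26\right)\right) = - 2 \left(-4\right) \left(-2\right) \left(\left(-1\right) \left(-26\right)\right) = - \left(-8\right) \left(-2\right) 26 = \left(-1\right) 16 \cdot 26 = \left(-16\right) 26 = -416$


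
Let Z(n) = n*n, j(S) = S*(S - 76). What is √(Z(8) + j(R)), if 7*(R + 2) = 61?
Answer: I*√19659/7 ≈ 20.03*I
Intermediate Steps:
R = 47/7 (R = -2 + (⅐)*61 = -2 + 61/7 = 47/7 ≈ 6.7143)
j(S) = S*(-76 + S)
Z(n) = n²
√(Z(8) + j(R)) = √(8² + 47*(-76 + 47/7)/7) = √(64 + (47/7)*(-485/7)) = √(64 - 22795/49) = √(-19659/49) = I*√19659/7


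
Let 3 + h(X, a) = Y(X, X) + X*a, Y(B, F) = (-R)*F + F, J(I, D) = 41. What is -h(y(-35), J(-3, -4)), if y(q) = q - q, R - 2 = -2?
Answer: 3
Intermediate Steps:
R = 0 (R = 2 - 2 = 0)
y(q) = 0
Y(B, F) = F (Y(B, F) = (-1*0)*F + F = 0*F + F = 0 + F = F)
h(X, a) = -3 + X + X*a (h(X, a) = -3 + (X + X*a) = -3 + X + X*a)
-h(y(-35), J(-3, -4)) = -(-3 + 0 + 0*41) = -(-3 + 0 + 0) = -1*(-3) = 3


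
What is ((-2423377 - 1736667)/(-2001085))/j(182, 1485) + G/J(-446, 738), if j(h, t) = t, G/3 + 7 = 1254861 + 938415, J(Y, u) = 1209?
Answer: 501349573564789/92119947975 ≈ 5442.4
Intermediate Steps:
G = 6579807 (G = -21 + 3*(1254861 + 938415) = -21 + 3*2193276 = -21 + 6579828 = 6579807)
((-2423377 - 1736667)/(-2001085))/j(182, 1485) + G/J(-446, 738) = ((-2423377 - 1736667)/(-2001085))/1485 + 6579807/1209 = -4160044*(-1/2001085)*(1/1485) + 6579807*(1/1209) = (4160044/2001085)*(1/1485) + 168713/31 = 4160044/2971611225 + 168713/31 = 501349573564789/92119947975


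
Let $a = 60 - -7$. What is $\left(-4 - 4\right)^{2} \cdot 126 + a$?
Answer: $8131$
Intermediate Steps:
$a = 67$ ($a = 60 + 7 = 67$)
$\left(-4 - 4\right)^{2} \cdot 126 + a = \left(-4 - 4\right)^{2} \cdot 126 + 67 = \left(-8\right)^{2} \cdot 126 + 67 = 64 \cdot 126 + 67 = 8064 + 67 = 8131$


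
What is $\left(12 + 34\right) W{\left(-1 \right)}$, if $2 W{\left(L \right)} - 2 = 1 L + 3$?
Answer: $92$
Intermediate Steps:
$W{\left(L \right)} = \frac{5}{2} + \frac{L}{2}$ ($W{\left(L \right)} = 1 + \frac{1 L + 3}{2} = 1 + \frac{L + 3}{2} = 1 + \frac{3 + L}{2} = 1 + \left(\frac{3}{2} + \frac{L}{2}\right) = \frac{5}{2} + \frac{L}{2}$)
$\left(12 + 34\right) W{\left(-1 \right)} = \left(12 + 34\right) \left(\frac{5}{2} + \frac{1}{2} \left(-1\right)\right) = 46 \left(\frac{5}{2} - \frac{1}{2}\right) = 46 \cdot 2 = 92$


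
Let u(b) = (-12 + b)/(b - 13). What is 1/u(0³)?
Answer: 13/12 ≈ 1.0833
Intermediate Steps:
u(b) = (-12 + b)/(-13 + b)
1/u(0³) = 1/((-12 + 0³)/(-13 + 0³)) = 1/((-12 + 0)/(-13 + 0)) = 1/(-12/(-13)) = 1/(-1/13*(-12)) = 1/(12/13) = 13/12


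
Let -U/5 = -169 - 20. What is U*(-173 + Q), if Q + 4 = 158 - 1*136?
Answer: -146475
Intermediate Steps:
U = 945 (U = -5*(-169 - 20) = -5*(-189) = 945)
Q = 18 (Q = -4 + (158 - 1*136) = -4 + (158 - 136) = -4 + 22 = 18)
U*(-173 + Q) = 945*(-173 + 18) = 945*(-155) = -146475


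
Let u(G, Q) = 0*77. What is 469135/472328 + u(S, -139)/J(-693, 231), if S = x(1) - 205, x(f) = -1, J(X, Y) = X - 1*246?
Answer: 469135/472328 ≈ 0.99324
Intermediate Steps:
J(X, Y) = -246 + X (J(X, Y) = X - 246 = -246 + X)
S = -206 (S = -1 - 205 = -206)
u(G, Q) = 0
469135/472328 + u(S, -139)/J(-693, 231) = 469135/472328 + 0/(-246 - 693) = 469135*(1/472328) + 0/(-939) = 469135/472328 + 0*(-1/939) = 469135/472328 + 0 = 469135/472328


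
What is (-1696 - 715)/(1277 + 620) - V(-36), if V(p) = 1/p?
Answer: -84899/68292 ≈ -1.2432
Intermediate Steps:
V(p) = 1/p
(-1696 - 715)/(1277 + 620) - V(-36) = (-1696 - 715)/(1277 + 620) - 1/(-36) = -2411/1897 - 1*(-1/36) = -2411*1/1897 + 1/36 = -2411/1897 + 1/36 = -84899/68292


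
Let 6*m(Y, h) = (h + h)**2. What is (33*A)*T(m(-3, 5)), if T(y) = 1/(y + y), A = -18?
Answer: -891/50 ≈ -17.820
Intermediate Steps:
m(Y, h) = 2*h**2/3 (m(Y, h) = (h + h)**2/6 = (2*h)**2/6 = (4*h**2)/6 = 2*h**2/3)
T(y) = 1/(2*y)
(33*A)*T(m(-3, 5)) = (33*(-18))*(1/(2*(((2/3)*5**2)))) = -297/((2/3)*25) = -297/50/3 = -297*3/50 = -594*3/100 = -891/50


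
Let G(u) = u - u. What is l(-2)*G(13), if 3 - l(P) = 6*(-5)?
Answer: 0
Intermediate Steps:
G(u) = 0
l(P) = 33 (l(P) = 3 - 6*(-5) = 3 - 1*(-30) = 3 + 30 = 33)
l(-2)*G(13) = 33*0 = 0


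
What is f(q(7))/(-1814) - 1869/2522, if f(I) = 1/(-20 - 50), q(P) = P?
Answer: -118661549/160121780 ≈ -0.74107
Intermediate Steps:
f(I) = -1/70 (f(I) = 1/(-70) = -1/70)
f(q(7))/(-1814) - 1869/2522 = -1/70/(-1814) - 1869/2522 = -1/70*(-1/1814) - 1869*1/2522 = 1/126980 - 1869/2522 = -118661549/160121780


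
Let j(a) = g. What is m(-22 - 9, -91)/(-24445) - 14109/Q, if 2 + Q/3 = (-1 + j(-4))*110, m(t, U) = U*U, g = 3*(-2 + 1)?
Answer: 111304633/10804690 ≈ 10.302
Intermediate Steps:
g = -3 (g = 3*(-1) = -3)
j(a) = -3
m(t, U) = U²
Q = -1326 (Q = -6 + 3*((-1 - 3)*110) = -6 + 3*(-4*110) = -6 + 3*(-440) = -6 - 1320 = -1326)
m(-22 - 9, -91)/(-24445) - 14109/Q = (-91)²/(-24445) - 14109/(-1326) = 8281*(-1/24445) - 14109*(-1/1326) = -8281/24445 + 4703/442 = 111304633/10804690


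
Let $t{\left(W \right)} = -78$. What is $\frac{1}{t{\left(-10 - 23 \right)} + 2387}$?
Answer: $\frac{1}{2309} \approx 0.00043309$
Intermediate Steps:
$\frac{1}{t{\left(-10 - 23 \right)} + 2387} = \frac{1}{-78 + 2387} = \frac{1}{2309}$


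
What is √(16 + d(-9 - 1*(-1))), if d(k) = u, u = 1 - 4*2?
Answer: 3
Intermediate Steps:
u = -7 (u = 1 - 8 = -7)
d(k) = -7
√(16 + d(-9 - 1*(-1))) = √(16 - 7) = √9 = 3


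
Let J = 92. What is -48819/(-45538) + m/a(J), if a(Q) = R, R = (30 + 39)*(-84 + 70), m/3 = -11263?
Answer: 18879079/523687 ≈ 36.050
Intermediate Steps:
m = -33789 (m = 3*(-11263) = -33789)
R = -966 (R = 69*(-14) = -966)
a(Q) = -966
-48819/(-45538) + m/a(J) = -48819/(-45538) - 33789/(-966) = -48819*(-1/45538) - 33789*(-1/966) = 48819/45538 + 1609/46 = 18879079/523687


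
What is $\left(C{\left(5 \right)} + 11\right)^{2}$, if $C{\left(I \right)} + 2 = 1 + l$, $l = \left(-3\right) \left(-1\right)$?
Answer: $169$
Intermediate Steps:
$l = 3$
$C{\left(I \right)} = 2$ ($C{\left(I \right)} = -2 + \left(1 + 3\right) = -2 + 4 = 2$)
$\left(C{\left(5 \right)} + 11\right)^{2} = \left(2 + 11\right)^{2} = 13^{2} = 169$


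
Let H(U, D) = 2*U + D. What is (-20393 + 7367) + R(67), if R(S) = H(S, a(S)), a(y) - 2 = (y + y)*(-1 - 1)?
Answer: -13158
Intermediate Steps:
a(y) = 2 - 4*y (a(y) = 2 + (y + y)*(-1 - 1) = 2 + (2*y)*(-2) = 2 - 4*y)
H(U, D) = D + 2*U
R(S) = 2 - 2*S (R(S) = (2 - 4*S) + 2*S = 2 - 2*S)
(-20393 + 7367) + R(67) = (-20393 + 7367) + (2 - 2*67) = -13026 + (2 - 134) = -13026 - 132 = -13158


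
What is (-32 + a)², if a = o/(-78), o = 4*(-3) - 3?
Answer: 683929/676 ≈ 1011.7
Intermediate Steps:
o = -15 (o = -12 - 3 = -15)
a = 5/26 (a = -15/(-78) = -15*(-1/78) = 5/26 ≈ 0.19231)
(-32 + a)² = (-32 + 5/26)² = (-827/26)² = 683929/676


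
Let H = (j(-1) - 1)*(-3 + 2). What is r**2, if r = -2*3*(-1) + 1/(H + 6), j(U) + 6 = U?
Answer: 7225/196 ≈ 36.862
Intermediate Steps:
j(U) = -6 + U
H = 8 (H = ((-6 - 1) - 1)*(-3 + 2) = (-7 - 1)*(-1) = -8*(-1) = 8)
r = 85/14 (r = -2*3*(-1) + 1/(8 + 6) = -6*(-1) + 1/14 = 6 + 1/14 = 85/14 ≈ 6.0714)
r**2 = (85/14)**2 = 7225/196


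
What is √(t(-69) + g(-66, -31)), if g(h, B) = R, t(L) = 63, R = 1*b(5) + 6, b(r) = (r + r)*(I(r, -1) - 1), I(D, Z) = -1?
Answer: 7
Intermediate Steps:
b(r) = -4*r (b(r) = (r + r)*(-1 - 1) = (2*r)*(-2) = -4*r)
R = -14 (R = 1*(-4*5) + 6 = 1*(-20) + 6 = -20 + 6 = -14)
g(h, B) = -14
√(t(-69) + g(-66, -31)) = √(63 - 14) = √49 = 7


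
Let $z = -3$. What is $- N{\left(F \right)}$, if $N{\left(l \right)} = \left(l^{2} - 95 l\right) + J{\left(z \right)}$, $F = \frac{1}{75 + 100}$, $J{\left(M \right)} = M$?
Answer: $\frac{108499}{30625} \approx 3.5428$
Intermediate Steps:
$F = \frac{1}{175} \approx 0.0057143$
$N{\left(l \right)} = -3 + l^{2} - 95 l$ ($N{\left(l \right)} = \left(l^{2} - 95 l\right) - 3 = -3 + l^{2} - 95 l$)
$- N{\left(F \right)} = - (-3 + \left(\frac{1}{175}\right)^{2} - \frac{19}{35}) = - (-3 + \frac{1}{30625} - \frac{19}{35}) = \left(-1\right) \left(- \frac{108499}{30625}\right) = \frac{108499}{30625}$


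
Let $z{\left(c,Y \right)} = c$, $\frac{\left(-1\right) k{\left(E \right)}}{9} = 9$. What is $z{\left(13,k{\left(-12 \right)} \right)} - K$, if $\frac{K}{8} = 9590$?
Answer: $-76707$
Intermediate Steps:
$K = 76720$ ($K = 8 \cdot 9590 = 76720$)
$k{\left(E \right)} = -81$ ($k{\left(E \right)} = \left(-9\right) 9 = -81$)
$z{\left(13,k{\left(-12 \right)} \right)} - K = 13 - 76720 = -76707$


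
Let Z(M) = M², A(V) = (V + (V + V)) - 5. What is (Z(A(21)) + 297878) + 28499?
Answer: 329741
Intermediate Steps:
A(V) = -5 + 3*V (A(V) = (V + 2*V) - 5 = 3*V - 5 = -5 + 3*V)
(Z(A(21)) + 297878) + 28499 = ((-5 + 3*21)² + 297878) + 28499 = ((-5 + 63)² + 297878) + 28499 = (58² + 297878) + 28499 = (3364 + 297878) + 28499 = 301242 + 28499 = 329741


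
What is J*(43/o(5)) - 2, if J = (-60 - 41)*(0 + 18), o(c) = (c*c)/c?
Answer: -78184/5 ≈ -15637.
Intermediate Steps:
o(c) = c (o(c) = c²/c = c)
J = -1818 (J = -101*18 = -1818)
J*(43/o(5)) - 2 = -78174/5 - 2 = -78184/5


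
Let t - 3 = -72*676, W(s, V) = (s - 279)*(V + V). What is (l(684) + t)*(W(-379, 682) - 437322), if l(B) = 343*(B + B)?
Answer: -561371112870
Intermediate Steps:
W(s, V) = 2*V*(-279 + s) (W(s, V) = (-279 + s)*(2*V) = 2*V*(-279 + s))
l(B) = 686*B (l(B) = 343*(2*B) = 686*B)
t = -48669 (t = 3 - 72*676 = 3 - 48672 = -48669)
(l(684) + t)*(W(-379, 682) - 437322) = (686*684 - 48669)*(2*682*(-279 - 379) - 437322) = (469224 - 48669)*(2*682*(-658) - 437322) = 420555*(-897512 - 437322) = 420555*(-1334834) = -561371112870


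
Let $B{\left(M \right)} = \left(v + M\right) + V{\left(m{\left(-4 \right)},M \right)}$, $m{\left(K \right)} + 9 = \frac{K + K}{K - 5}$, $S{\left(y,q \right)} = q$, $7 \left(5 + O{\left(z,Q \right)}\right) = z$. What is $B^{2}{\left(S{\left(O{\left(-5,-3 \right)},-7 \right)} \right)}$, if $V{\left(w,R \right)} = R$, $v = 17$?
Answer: $9$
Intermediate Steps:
$O{\left(z,Q \right)} = -5 + \frac{z}{7}$
$m{\left(K \right)} = -9 + \frac{2 K}{-5 + K}$ ($m{\left(K \right)} = -9 + \frac{K + K}{K - 5} = -9 + \frac{2 K}{-5 + K}$)
$B{\left(M \right)} = 17 + 2 M$ ($B{\left(M \right)} = \left(17 + M\right) + M = 17 + 2 M$)
$B^{2}{\left(S{\left(O{\left(-5,-3 \right)},-7 \right)} \right)} = \left(17 + 2 \left(-7\right)\right)^{2} = \left(17 - 14\right)^{2} = 3^{2} = 9$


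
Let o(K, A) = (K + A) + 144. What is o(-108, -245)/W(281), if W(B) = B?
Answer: -209/281 ≈ -0.74377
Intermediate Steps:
o(K, A) = 144 + A + K (o(K, A) = (A + K) + 144 = 144 + A + K)
o(-108, -245)/W(281) = (144 - 245 - 108)/281 = -209*1/281 = -209/281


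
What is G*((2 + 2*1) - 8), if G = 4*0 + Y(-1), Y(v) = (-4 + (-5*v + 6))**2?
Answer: -196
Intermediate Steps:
Y(v) = (2 - 5*v)**2 (Y(v) = (-4 + (6 - 5*v))**2 = (2 - 5*v)**2)
G = 49 (G = 4*0 + (-2 + 5*(-1))**2 = 0 + (-2 - 5)**2 = 0 + (-7)**2 = 0 + 49 = 49)
G*((2 + 2*1) - 8) = 49*((2 + 2*1) - 8) = 49*((2 + 2) - 8) = 49*(4 - 8) = 49*(-4) = -196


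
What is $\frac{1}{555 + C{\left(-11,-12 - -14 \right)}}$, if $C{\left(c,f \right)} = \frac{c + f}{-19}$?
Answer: $\frac{19}{10554} \approx 0.0018003$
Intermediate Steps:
$C{\left(c,f \right)} = - \frac{c}{19} - \frac{f}{19}$ ($C{\left(c,f \right)} = \left(c + f\right) \left(- \frac{1}{19}\right) = - \frac{c}{19} - \frac{f}{19}$)
$\frac{1}{555 + C{\left(-11,-12 - -14 \right)}} = \frac{1}{555 - \left(- \frac{11}{19} + \frac{-12 - -14}{19}\right)} = \frac{1}{555 + \left(\frac{11}{19} - \frac{-12 + 14}{19}\right)} = \frac{1}{555 + \left(\frac{11}{19} - \frac{2}{19}\right)} = \frac{1}{555 + \frac{9}{19}} = \frac{1}{\frac{10554}{19}} = \frac{19}{10554}$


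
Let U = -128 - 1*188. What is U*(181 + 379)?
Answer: -176960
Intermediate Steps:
U = -316 (U = -128 - 188 = -316)
U*(181 + 379) = -316*(181 + 379) = -316*560 = -176960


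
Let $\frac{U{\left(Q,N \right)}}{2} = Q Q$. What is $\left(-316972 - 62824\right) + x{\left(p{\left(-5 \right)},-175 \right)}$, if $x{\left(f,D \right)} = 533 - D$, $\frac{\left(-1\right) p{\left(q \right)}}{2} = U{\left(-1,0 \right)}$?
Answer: $-379088$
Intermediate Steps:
$U{\left(Q,N \right)} = 2 Q^{2}$ ($U{\left(Q,N \right)} = 2 Q Q = 2 Q^{2}$)
$p{\left(q \right)} = -4$ ($p{\left(q \right)} = - 2 \cdot 2 \left(-1\right)^{2} = - 2 \cdot 2 \cdot 1 = \left(-2\right) 2 = -4$)
$\left(-316972 - 62824\right) + x{\left(p{\left(-5 \right)},-175 \right)} = \left(-316972 - 62824\right) + \left(533 - -175\right) = -379796 + \left(533 + 175\right) = -379796 + 708 = -379088$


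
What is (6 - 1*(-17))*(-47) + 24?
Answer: -1057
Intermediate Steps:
(6 - 1*(-17))*(-47) + 24 = (6 + 17)*(-47) + 24 = 23*(-47) + 24 = -1081 + 24 = -1057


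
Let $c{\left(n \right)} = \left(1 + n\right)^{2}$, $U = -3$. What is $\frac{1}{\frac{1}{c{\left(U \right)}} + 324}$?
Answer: $\frac{4}{1297} \approx 0.003084$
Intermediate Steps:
$\frac{1}{\frac{1}{c{\left(U \right)}} + 324} = \frac{1}{\frac{1}{\left(1 - 3\right)^{2}} + 324} = \frac{1}{\frac{1}{\left(-2\right)^{2}} + 324} = \frac{1}{\frac{1}{4} + 324} = \frac{1}{\frac{1297}{4}} = \frac{4}{1297}$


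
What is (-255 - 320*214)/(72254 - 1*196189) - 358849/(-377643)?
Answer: 2012321212/1337233863 ≈ 1.5048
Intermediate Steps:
(-255 - 320*214)/(72254 - 1*196189) - 358849/(-377643) = (-255 - 68480)/(72254 - 196189) - 358849*(-1/377643) = -68735/(-123935) + 358849/377643 = -68735*(-1/123935) + 358849/377643 = 13747/24787 + 358849/377643 = 2012321212/1337233863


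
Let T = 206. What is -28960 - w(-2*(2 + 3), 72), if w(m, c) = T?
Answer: -29166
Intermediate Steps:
w(m, c) = 206
-28960 - w(-2*(2 + 3), 72) = -28960 - 1*206 = -28960 - 206 = -29166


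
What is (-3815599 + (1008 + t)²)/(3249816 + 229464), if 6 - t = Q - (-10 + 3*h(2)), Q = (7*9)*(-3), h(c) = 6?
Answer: -391513/579880 ≈ -0.67516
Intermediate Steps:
Q = -189 (Q = 63*(-3) = -189)
t = 203 (t = 6 - (-189 - (-10 + 3*6)) = 6 - (-189 - (-10 + 18)) = 6 - (-189 - 1*8) = 6 - (-189 - 8) = 6 - 1*(-197) = 6 + 197 = 203)
(-3815599 + (1008 + t)²)/(3249816 + 229464) = (-3815599 + (1008 + 203)²)/(3249816 + 229464) = (-3815599 + 1211²)/3479280 = (-3815599 + 1466521)*(1/3479280) = -2349078*1/3479280 = -391513/579880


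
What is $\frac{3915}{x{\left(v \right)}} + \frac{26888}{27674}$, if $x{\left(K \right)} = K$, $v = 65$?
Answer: $\frac{11009143}{179881} \approx 61.202$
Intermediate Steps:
$\frac{3915}{x{\left(v \right)}} + \frac{26888}{27674} = \frac{3915}{65} + \frac{26888}{27674} = 3915 \cdot \frac{1}{65} + 26888 \cdot \frac{1}{27674} = \frac{783}{13} + \frac{13444}{13837} = \frac{11009143}{179881}$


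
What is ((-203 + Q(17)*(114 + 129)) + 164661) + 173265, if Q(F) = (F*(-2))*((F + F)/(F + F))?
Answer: 329461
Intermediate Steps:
Q(F) = -2*F (Q(F) = (-2*F)*((2*F)/((2*F))) = (-2*F)*((2*F)*(1/(2*F))) = -2*F*1 = -2*F)
((-203 + Q(17)*(114 + 129)) + 164661) + 173265 = ((-203 + (-2*17)*(114 + 129)) + 164661) + 173265 = ((-203 - 34*243) + 164661) + 173265 = ((-203 - 8262) + 164661) + 173265 = (-8465 + 164661) + 173265 = 156196 + 173265 = 329461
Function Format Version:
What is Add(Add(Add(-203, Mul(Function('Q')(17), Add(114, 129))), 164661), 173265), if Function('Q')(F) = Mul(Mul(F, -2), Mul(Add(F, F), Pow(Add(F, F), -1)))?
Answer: 329461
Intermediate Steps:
Function('Q')(F) = Mul(-2, F) (Function('Q')(F) = Mul(Mul(-2, F), Mul(Mul(2, F), Pow(Mul(2, F), -1))) = Mul(Mul(-2, F), Mul(Mul(2, F), Mul(Rational(1, 2), Pow(F, -1)))) = Mul(Mul(-2, F), 1) = Mul(-2, F))
Add(Add(Add(-203, Mul(Function('Q')(17), Add(114, 129))), 164661), 173265) = Add(Add(Add(-203, Mul(Mul(-2, 17), Add(114, 129))), 164661), 173265) = Add(Add(Add(-203, Mul(-34, 243)), 164661), 173265) = Add(Add(Add(-203, -8262), 164661), 173265) = Add(Add(-8465, 164661), 173265) = Add(156196, 173265) = 329461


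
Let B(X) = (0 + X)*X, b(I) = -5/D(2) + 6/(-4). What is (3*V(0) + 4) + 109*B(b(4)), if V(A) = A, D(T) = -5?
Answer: 125/4 ≈ 31.250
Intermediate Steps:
b(I) = -1/2 (b(I) = -5/(-5) + 6/(-4) = -5*(-1/5) + 6*(-1/4) = 1 - 3/2 = -1/2)
B(X) = X**2 (B(X) = X*X = X**2)
(3*V(0) + 4) + 109*B(b(4)) = (3*0 + 4) + 109*(-1/2)**2 = (0 + 4) + 109*(1/4) = 4 + 109/4 = 125/4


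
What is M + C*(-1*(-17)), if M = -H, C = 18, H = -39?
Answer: 345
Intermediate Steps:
M = 39 (M = -1*(-39) = 39)
M + C*(-1*(-17)) = 39 + 18*(-1*(-17)) = 39 + 18*17 = 39 + 306 = 345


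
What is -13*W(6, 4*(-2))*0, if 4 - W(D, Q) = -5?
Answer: 0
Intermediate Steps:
W(D, Q) = 9 (W(D, Q) = 4 - 1*(-5) = 4 + 5 = 9)
-13*W(6, 4*(-2))*0 = -13*9*0 = -117*0 = 0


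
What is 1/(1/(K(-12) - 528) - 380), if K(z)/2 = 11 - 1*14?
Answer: -534/202921 ≈ -0.0026316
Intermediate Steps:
K(z) = -6 (K(z) = 2*(11 - 1*14) = 2*(11 - 14) = 2*(-3) = -6)
1/(1/(K(-12) - 528) - 380) = 1/(1/(-6 - 528) - 380) = 1/(1/(-534) - 380) = 1/(-1/534 - 380) = 1/(-202921/534) = -534/202921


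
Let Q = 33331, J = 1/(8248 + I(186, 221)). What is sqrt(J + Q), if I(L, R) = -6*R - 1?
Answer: 2*sqrt(44348970547)/2307 ≈ 182.57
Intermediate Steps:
I(L, R) = -1 - 6*R
J = 1/6921 (J = 1/(8248 + (-1 - 6*221)) = 1/(8248 + (-1 - 1326)) = 1/(8248 - 1327) = 1/6921 ≈ 0.00014449)
sqrt(J + Q) = sqrt(1/6921 + 33331) = sqrt(230683852/6921) = 2*sqrt(44348970547)/2307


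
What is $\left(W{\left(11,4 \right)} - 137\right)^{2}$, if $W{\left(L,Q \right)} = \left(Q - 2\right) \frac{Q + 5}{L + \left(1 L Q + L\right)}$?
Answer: $\frac{2262016}{121} \approx 18694.0$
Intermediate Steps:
$W{\left(L,Q \right)} = \frac{\left(-2 + Q\right) \left(5 + Q\right)}{2 L + L Q}$ ($W{\left(L,Q \right)} = \left(-2 + Q\right) \frac{5 + Q}{L + \left(L Q + L\right)} = \left(-2 + Q\right) \frac{5 + Q}{L + \left(L + L Q\right)} = \left(-2 + Q\right) \frac{5 + Q}{2 L + L Q} = \frac{\left(-2 + Q\right) \left(5 + Q\right)}{2 L + L Q}$)
$\left(W{\left(11,4 \right)} - 137\right)^{2} = \left(\frac{-10 + 4^{2} + 3 \cdot 4}{11 \left(2 + 4\right)} - 137\right)^{2} = \left(\frac{-10 + 16 + 12}{11 \cdot 6} - 137\right)^{2} = \left(\frac{1}{11} \cdot \frac{1}{6} \cdot 18 - 137\right)^{2} = \left(\frac{3}{11} - 137\right)^{2} = \left(- \frac{1504}{11}\right)^{2} = \frac{2262016}{121}$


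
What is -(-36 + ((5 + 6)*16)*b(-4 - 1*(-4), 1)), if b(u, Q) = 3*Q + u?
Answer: -492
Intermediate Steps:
b(u, Q) = u + 3*Q
-(-36 + ((5 + 6)*16)*b(-4 - 1*(-4), 1)) = -(-36 + ((5 + 6)*16)*((-4 - 1*(-4)) + 3*1)) = -(-36 + (11*16)*((-4 + 4) + 3)) = -(-36 + 176*(0 + 3)) = -(-36 + 176*3) = -(-36 + 528) = -1*492 = -492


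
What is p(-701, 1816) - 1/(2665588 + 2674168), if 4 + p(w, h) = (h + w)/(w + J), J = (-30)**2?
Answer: 1703381965/1062611444 ≈ 1.6030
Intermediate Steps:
J = 900
p(w, h) = -4 + (h + w)/(900 + w) (p(w, h) = -4 + (h + w)/(w + 900) = -4 + (h + w)/(900 + w))
p(-701, 1816) - 1/(2665588 + 2674168) = (-3600 + 1816 - 3*(-701))/(900 - 701) - 1/(2665588 + 2674168) = (-3600 + 1816 + 2103)/199 - 1/5339756 = (1/199)*319 - 1*1/5339756 = 319/199 - 1/5339756 = 1703381965/1062611444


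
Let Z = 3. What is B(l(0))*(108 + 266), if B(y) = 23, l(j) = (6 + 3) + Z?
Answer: 8602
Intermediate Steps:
l(j) = 12 (l(j) = (6 + 3) + 3 = 9 + 3 = 12)
B(l(0))*(108 + 266) = 23*(108 + 266) = 23*374 = 8602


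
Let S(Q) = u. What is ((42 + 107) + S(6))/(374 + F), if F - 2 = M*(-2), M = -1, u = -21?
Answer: 64/189 ≈ 0.33862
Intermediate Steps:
S(Q) = -21
F = 4 (F = 2 - 1*(-2) = 2 + 2 = 4)
((42 + 107) + S(6))/(374 + F) = ((42 + 107) - 21)/(374 + 4) = (149 - 21)/378 = 128*(1/378) = 64/189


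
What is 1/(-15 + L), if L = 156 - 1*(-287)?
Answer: 1/428 ≈ 0.0023364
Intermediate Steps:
L = 443 (L = 156 + 287 = 443)
1/(-15 + L) = 1/(-15 + 443) = 1/428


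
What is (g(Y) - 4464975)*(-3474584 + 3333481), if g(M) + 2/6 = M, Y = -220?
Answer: 1890157371358/3 ≈ 6.3005e+11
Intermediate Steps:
g(M) = -⅓ + M
(g(Y) - 4464975)*(-3474584 + 3333481) = ((-⅓ - 220) - 4464975)*(-3474584 + 3333481) = (-661/3 - 4464975)*(-141103) = -13395586/3*(-141103) = 1890157371358/3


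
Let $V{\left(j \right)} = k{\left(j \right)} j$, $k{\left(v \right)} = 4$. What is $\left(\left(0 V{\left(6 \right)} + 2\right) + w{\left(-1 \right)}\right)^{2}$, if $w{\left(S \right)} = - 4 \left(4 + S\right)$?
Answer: $100$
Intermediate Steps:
$V{\left(j \right)} = 4 j$
$w{\left(S \right)} = -16 - 4 S$
$\left(\left(0 V{\left(6 \right)} + 2\right) + w{\left(-1 \right)}\right)^{2} = \left(\left(0 \cdot 4 \cdot 6 + 2\right) - 12\right)^{2} = \left(\left(0 \cdot 24 + 2\right) + \left(-16 + 4\right)\right)^{2} = \left(\left(0 + 2\right) - 12\right)^{2} = \left(2 - 12\right)^{2} = \left(-10\right)^{2} = 100$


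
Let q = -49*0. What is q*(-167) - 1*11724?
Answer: -11724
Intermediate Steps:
q = 0
q*(-167) - 1*11724 = 0*(-167) - 1*11724 = 0 - 11724 = -11724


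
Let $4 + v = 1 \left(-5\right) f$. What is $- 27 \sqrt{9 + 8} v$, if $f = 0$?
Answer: $108 \sqrt{17} \approx 445.3$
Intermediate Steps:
$v = -4$ ($v = -4 + 1 \left(-5\right) 0 = -4 - 0 = -4 + 0 = -4$)
$- 27 \sqrt{9 + 8} v = - 27 \sqrt{9 + 8} \left(-4\right) = - 27 \sqrt{17} \left(-4\right) = 108 \sqrt{17}$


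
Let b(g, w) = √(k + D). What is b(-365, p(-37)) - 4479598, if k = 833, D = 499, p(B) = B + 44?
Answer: -4479598 + 6*√37 ≈ -4.4796e+6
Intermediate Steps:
p(B) = 44 + B
b(g, w) = 6*√37 (b(g, w) = √(833 + 499) = √1332 = 6*√37)
b(-365, p(-37)) - 4479598 = 6*√37 - 4479598 = -4479598 + 6*√37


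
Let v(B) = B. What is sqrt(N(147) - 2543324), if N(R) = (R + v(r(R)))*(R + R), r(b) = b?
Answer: 2*I*sqrt(614222) ≈ 1567.4*I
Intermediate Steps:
N(R) = 4*R**2 (N(R) = (R + R)*(R + R) = (2*R)*(2*R) = 4*R**2)
sqrt(N(147) - 2543324) = sqrt(4*147**2 - 2543324) = sqrt(4*21609 - 2543324) = sqrt(86436 - 2543324) = sqrt(-2456888) = 2*I*sqrt(614222)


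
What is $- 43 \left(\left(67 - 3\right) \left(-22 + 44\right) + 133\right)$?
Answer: $-66263$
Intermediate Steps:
$- 43 \left(\left(67 - 3\right) \left(-22 + 44\right) + 133\right) = - 43 \left(64 \cdot 22 + 133\right) = - 43 \left(1408 + 133\right) = \left(-43\right) 1541 = -66263$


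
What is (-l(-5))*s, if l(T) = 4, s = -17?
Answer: 68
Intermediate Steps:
(-l(-5))*s = -1*4*(-17) = -4*(-17) = 68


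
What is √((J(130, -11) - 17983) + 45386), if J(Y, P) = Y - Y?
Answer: √27403 ≈ 165.54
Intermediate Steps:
J(Y, P) = 0
√((J(130, -11) - 17983) + 45386) = √((0 - 17983) + 45386) = √(-17983 + 45386) = √27403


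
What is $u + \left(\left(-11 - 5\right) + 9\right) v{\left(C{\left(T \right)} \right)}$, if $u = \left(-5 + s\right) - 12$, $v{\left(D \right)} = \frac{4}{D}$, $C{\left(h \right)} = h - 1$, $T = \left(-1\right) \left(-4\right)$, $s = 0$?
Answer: $- \frac{79}{3} \approx -26.333$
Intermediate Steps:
$T = 4$
$C{\left(h \right)} = -1 + h$
$u = -17$ ($u = \left(-5 + 0\right) - 12 = -5 - 12 = -17$)
$u + \left(\left(-11 - 5\right) + 9\right) v{\left(C{\left(T \right)} \right)} = -17 + \left(\left(-11 - 5\right) + 9\right) \frac{4}{-1 + 4} = -17 + \left(-16 + 9\right) \frac{4}{3} = -17 - 7 \cdot 4 \cdot \frac{1}{3} = -17 - \frac{28}{3} = - \frac{79}{3}$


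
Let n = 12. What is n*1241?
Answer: 14892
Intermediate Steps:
n*1241 = 12*1241 = 14892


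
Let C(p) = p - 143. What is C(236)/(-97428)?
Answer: -31/32476 ≈ -0.00095455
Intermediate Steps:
C(p) = -143 + p
C(236)/(-97428) = (-143 + 236)/(-97428) = 93*(-1/97428) = -31/32476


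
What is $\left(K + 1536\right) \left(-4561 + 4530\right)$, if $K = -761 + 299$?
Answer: $-33294$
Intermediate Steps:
$K = -462$
$\left(K + 1536\right) \left(-4561 + 4530\right) = \left(-462 + 1536\right) \left(-4561 + 4530\right) = 1074 \left(-31\right) = -33294$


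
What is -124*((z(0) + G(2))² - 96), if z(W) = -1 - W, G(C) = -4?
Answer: 8804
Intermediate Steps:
-124*((z(0) + G(2))² - 96) = -124*(((-1 - 1*0) - 4)² - 96) = -124*(((-1 + 0) - 4)² - 96) = -124*((-1 - 4)² - 96) = -124*((-5)² - 96) = -124*(25 - 96) = -124*(-71) = 8804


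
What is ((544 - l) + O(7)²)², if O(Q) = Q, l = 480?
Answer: 12769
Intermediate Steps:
((544 - l) + O(7)²)² = ((544 - 1*480) + 7²)² = ((544 - 480) + 49)² = (64 + 49)² = 113² = 12769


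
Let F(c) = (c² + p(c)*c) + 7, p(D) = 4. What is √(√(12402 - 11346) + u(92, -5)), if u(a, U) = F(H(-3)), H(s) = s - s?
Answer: √(7 + 4*√66) ≈ 6.2846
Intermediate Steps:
H(s) = 0
F(c) = 7 + c² + 4*c (F(c) = (c² + 4*c) + 7 = 7 + c² + 4*c)
u(a, U) = 7 (u(a, U) = 7 + 0² + 4*0 = 7 + 0 + 0 = 7)
√(√(12402 - 11346) + u(92, -5)) = √(√(12402 - 11346) + 7) = √(√1056 + 7) = √(4*√66 + 7) = √(7 + 4*√66)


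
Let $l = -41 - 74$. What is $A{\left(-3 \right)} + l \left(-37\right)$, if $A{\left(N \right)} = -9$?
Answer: $4246$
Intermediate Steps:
$l = -115$
$A{\left(-3 \right)} + l \left(-37\right) = -9 - -4255 = -9 + 4255 = 4246$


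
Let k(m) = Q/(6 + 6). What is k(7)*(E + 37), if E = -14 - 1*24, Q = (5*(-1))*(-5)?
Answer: -25/12 ≈ -2.0833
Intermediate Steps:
Q = 25 (Q = -5*(-5) = 25)
E = -38 (E = -14 - 24 = -38)
k(m) = 25/12 (k(m) = 25/(6 + 6) = 25/12)
k(7)*(E + 37) = 25*(-38 + 37)/12 = (25/12)*(-1) = -25/12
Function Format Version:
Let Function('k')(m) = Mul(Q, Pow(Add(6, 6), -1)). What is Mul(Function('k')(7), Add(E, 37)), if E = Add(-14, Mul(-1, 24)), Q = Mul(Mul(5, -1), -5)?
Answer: Rational(-25, 12) ≈ -2.0833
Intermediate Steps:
Q = 25 (Q = Mul(-5, -5) = 25)
E = -38 (E = Add(-14, -24) = -38)
Function('k')(m) = Rational(25, 12) (Function('k')(m) = Mul(25, Pow(Add(6, 6), -1)) = Mul(25, Pow(12, -1)) = Mul(25, Rational(1, 12)) = Rational(25, 12))
Mul(Function('k')(7), Add(E, 37)) = Mul(Rational(25, 12), Add(-38, 37)) = Mul(Rational(25, 12), -1) = Rational(-25, 12)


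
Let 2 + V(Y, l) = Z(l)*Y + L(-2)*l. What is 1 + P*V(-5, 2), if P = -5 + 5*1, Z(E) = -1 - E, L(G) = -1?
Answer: 1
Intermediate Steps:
V(Y, l) = -2 - l + Y*(-1 - l) (V(Y, l) = -2 + ((-1 - l)*Y - l) = -2 + (Y*(-1 - l) - l) = -2 + (-l + Y*(-1 - l)) = -2 - l + Y*(-1 - l))
P = 0 (P = -5 + 5 = 0)
1 + P*V(-5, 2) = 1 + 0*(-2 - 1*2 - 1*(-5)*(1 + 2)) = 1 + 0*(-2 - 2 - 1*(-5)*3) = 1 + 0*(-2 - 2 + 15) = 1 + 0*11 = 1 + 0 = 1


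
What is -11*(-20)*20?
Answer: 4400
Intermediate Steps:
-11*(-20)*20 = 220*20 = 4400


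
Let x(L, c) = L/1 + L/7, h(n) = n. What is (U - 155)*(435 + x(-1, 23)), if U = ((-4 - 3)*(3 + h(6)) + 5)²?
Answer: 9745733/7 ≈ 1.3922e+6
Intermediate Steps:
x(L, c) = 8*L/7 (x(L, c) = L*1 + L*(⅐) = L + L/7 = 8*L/7)
U = 3364 (U = ((-4 - 3)*(3 + 6) + 5)² = (-7*9 + 5)² = (-63 + 5)² = (-58)² = 3364)
(U - 155)*(435 + x(-1, 23)) = (3364 - 155)*(435 + (8/7)*(-1)) = 3209*(435 - 8/7) = 3209*(3037/7) = 9745733/7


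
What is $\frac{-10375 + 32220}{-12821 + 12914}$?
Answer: $\frac{21845}{93} \approx 234.89$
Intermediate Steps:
$\frac{-10375 + 32220}{-12821 + 12914} = \frac{21845}{93}$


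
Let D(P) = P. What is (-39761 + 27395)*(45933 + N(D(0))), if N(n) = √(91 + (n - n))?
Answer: -568007478 - 12366*√91 ≈ -5.6813e+8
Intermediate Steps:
N(n) = √91 (N(n) = √(91 + 0) = √91)
(-39761 + 27395)*(45933 + N(D(0))) = (-39761 + 27395)*(45933 + √91) = -12366*(45933 + √91) = -568007478 - 12366*√91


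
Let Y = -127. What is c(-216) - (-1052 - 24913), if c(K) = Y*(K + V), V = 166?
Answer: 32315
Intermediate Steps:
c(K) = -21082 - 127*K (c(K) = -127*(K + 166) = -127*(166 + K) = -21082 - 127*K)
c(-216) - (-1052 - 24913) = (-21082 - 127*(-216)) - (-1052 - 24913) = (-21082 + 27432) - 1*(-25965) = 6350 + 25965 = 32315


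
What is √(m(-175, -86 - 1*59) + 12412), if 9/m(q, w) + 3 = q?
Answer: √393260206/178 ≈ 111.41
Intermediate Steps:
m(q, w) = 9/(-3 + q)
√(m(-175, -86 - 1*59) + 12412) = √(9/(-3 - 175) + 12412) = √(9/(-178) + 12412) = √(9*(-1/178) + 12412) = √(-9/178 + 12412) = √(2209327/178) = √393260206/178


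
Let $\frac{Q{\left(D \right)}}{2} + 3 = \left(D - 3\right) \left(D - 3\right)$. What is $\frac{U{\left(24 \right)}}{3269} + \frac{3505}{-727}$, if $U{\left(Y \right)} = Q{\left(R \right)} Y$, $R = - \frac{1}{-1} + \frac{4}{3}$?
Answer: $- \frac{34641071}{7129689} \approx -4.8587$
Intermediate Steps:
$R = \frac{7}{3}$ ($R = \left(-1\right) \left(-1\right) + 4 \cdot \frac{1}{3} = 1 + \frac{4}{3} = \frac{7}{3} \approx 2.3333$)
$Q{\left(D \right)} = -6 + 2 \left(-3 + D\right)^{2}$ ($Q{\left(D \right)} = -6 + 2 \left(D - 3\right) \left(D - 3\right) = -6 + 2 \left(-3 + D\right) \left(-3 + D\right) = -6 + 2 \left(-3 + D\right)^{2}$)
$U{\left(Y \right)} = - \frac{46 Y}{9}$ ($U{\left(Y \right)} = \left(-6 + 2 \left(-3 + \frac{7}{3}\right)^{2}\right) Y = \left(-6 + 2 \left(- \frac{2}{3}\right)^{2}\right) Y = \left(-6 + 2 \cdot \frac{4}{9}\right) Y = \left(-6 + \frac{8}{9}\right) Y = - \frac{46 Y}{9}$)
$\frac{U{\left(24 \right)}}{3269} + \frac{3505}{-727} = \frac{\left(- \frac{46}{9}\right) 24}{3269} + \frac{3505}{-727} = \left(- \frac{368}{3}\right) \frac{1}{3269} + 3505 \left(- \frac{1}{727}\right) = - \frac{368}{9807} - \frac{3505}{727} = - \frac{34641071}{7129689}$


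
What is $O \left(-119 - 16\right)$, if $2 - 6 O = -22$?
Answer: $-540$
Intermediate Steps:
$O = 4$ ($O = \frac{1}{3} - - \frac{11}{3} = \frac{1}{3} + \frac{11}{3} = 4$)
$O \left(-119 - 16\right) = 4 \left(-119 - 16\right) = 4 \left(-135\right) = -540$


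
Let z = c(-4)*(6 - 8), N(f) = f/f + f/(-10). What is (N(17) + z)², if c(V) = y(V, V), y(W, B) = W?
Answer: 5329/100 ≈ 53.290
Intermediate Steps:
c(V) = V
N(f) = 1 - f/10 (N(f) = 1 + f*(-⅒) = 1 - f/10)
z = 8 (z = -4*(6 - 8) = -4*(-2) = 8)
(N(17) + z)² = ((1 - ⅒*17) + 8)² = ((1 - 17/10) + 8)² = (-7/10 + 8)² = (73/10)² = 5329/100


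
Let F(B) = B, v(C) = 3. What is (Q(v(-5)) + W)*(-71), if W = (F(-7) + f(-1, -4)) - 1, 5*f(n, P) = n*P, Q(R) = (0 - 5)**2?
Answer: -6319/5 ≈ -1263.8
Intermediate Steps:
Q(R) = 25 (Q(R) = (-5)**2 = 25)
f(n, P) = P*n/5 (f(n, P) = (n*P)/5 = (P*n)/5 = P*n/5)
W = -36/5 (W = (-7 + (1/5)*(-4)*(-1)) - 1 = (-7 + 4/5) - 1 = -31/5 - 1 = -36/5 ≈ -7.2000)
(Q(v(-5)) + W)*(-71) = (25 - 36/5)*(-71) = (89/5)*(-71) = -6319/5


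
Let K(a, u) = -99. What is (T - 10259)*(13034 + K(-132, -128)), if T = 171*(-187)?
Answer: -546322660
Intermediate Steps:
T = -31977
(T - 10259)*(13034 + K(-132, -128)) = (-31977 - 10259)*(13034 - 99) = -42236*12935 = -546322660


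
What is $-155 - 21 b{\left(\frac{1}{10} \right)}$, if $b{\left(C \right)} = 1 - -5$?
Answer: $-281$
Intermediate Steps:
$b{\left(C \right)} = 6$ ($b{\left(C \right)} = 1 + 5 = 6$)
$-155 - 21 b{\left(\frac{1}{10} \right)} = -155 - 126 = -281$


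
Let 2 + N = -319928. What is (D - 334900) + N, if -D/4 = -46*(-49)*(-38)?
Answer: -312222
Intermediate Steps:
N = -319930 (N = -2 - 319928 = -319930)
D = 342608 (D = -4*(-46*(-49))*(-38) = -9016*(-38) = -4*(-85652) = 342608)
(D - 334900) + N = (342608 - 334900) - 319930 = 7708 - 319930 = -312222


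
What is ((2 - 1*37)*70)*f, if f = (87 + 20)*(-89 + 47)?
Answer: 11010300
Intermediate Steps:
f = -4494 (f = 107*(-42) = -4494)
((2 - 1*37)*70)*f = ((2 - 1*37)*70)*(-4494) = ((2 - 37)*70)*(-4494) = -35*70*(-4494) = -2450*(-4494) = 11010300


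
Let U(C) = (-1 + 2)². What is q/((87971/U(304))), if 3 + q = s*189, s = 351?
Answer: 66336/87971 ≈ 0.75407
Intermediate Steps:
U(C) = 1 (U(C) = 1² = 1)
q = 66336 (q = -3 + 351*189 = -3 + 66339 = 66336)
q/((87971/U(304))) = 66336/((87971/1)) = 66336/((87971*1)) = 66336/87971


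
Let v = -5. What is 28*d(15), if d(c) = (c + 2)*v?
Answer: -2380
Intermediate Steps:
d(c) = -10 - 5*c (d(c) = (c + 2)*(-5) = (2 + c)*(-5) = -10 - 5*c)
28*d(15) = 28*(-10 - 5*15) = 28*(-10 - 75) = 28*(-85) = -2380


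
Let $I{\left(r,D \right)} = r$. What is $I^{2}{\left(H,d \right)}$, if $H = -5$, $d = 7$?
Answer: $25$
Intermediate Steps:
$I^{2}{\left(H,d \right)} = \left(-5\right)^{2} = 25$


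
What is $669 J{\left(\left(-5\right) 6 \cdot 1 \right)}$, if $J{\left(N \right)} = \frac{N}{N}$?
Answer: $669$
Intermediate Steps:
$J{\left(N \right)} = 1$
$669 J{\left(\left(-5\right) 6 \cdot 1 \right)} = 669 \cdot 1 = 669$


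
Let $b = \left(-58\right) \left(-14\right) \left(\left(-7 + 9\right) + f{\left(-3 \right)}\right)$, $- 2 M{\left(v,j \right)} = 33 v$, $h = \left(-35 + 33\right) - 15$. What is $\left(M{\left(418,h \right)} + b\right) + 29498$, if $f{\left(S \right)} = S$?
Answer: $21789$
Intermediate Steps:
$h = -17$ ($h = -2 - 15 = -17$)
$M{\left(v,j \right)} = - \frac{33 v}{2}$
$b = -812$ ($b = \left(-58\right) \left(-14\right) \left(\left(-7 + 9\right) - 3\right) = 812 \left(2 - 3\right) = 812 \left(-1\right) = -812$)
$\left(M{\left(418,h \right)} + b\right) + 29498 = \left(\left(- \frac{33}{2}\right) 418 - 812\right) + 29498 = \left(-6897 - 812\right) + 29498 = -7709 + 29498 = 21789$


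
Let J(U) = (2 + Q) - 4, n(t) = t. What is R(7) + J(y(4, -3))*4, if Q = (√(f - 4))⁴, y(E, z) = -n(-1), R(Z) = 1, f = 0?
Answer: 57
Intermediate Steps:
y(E, z) = 1 (y(E, z) = -1*(-1) = 1)
Q = 16 (Q = (√(0 - 4))⁴ = (√(-4))⁴ = (2*I)⁴ = 16)
J(U) = 14 (J(U) = (2 + 16) - 4 = 18 - 4 = 14)
R(7) + J(y(4, -3))*4 = 1 + 14*4 = 1 + 56 = 57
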